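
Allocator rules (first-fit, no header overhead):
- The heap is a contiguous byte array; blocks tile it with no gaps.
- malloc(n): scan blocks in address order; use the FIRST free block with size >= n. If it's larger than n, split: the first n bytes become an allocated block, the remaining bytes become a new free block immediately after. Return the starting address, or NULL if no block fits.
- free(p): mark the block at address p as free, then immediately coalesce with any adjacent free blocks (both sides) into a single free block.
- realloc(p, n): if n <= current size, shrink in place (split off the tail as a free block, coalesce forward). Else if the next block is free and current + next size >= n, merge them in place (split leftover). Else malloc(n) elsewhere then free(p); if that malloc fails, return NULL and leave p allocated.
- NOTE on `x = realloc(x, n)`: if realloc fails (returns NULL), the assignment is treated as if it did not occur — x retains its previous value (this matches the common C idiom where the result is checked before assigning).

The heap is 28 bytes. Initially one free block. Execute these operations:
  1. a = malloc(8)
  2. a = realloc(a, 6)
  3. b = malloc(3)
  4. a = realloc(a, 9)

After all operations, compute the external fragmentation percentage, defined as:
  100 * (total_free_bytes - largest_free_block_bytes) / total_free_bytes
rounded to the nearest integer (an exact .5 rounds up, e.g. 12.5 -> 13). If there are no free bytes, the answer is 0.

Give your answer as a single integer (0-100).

Op 1: a = malloc(8) -> a = 0; heap: [0-7 ALLOC][8-27 FREE]
Op 2: a = realloc(a, 6) -> a = 0; heap: [0-5 ALLOC][6-27 FREE]
Op 3: b = malloc(3) -> b = 6; heap: [0-5 ALLOC][6-8 ALLOC][9-27 FREE]
Op 4: a = realloc(a, 9) -> a = 9; heap: [0-5 FREE][6-8 ALLOC][9-17 ALLOC][18-27 FREE]
Free blocks: [6 10] total_free=16 largest=10 -> 100*(16-10)/16 = 600/16 = 37.5 -> rounds to 38

Answer: 38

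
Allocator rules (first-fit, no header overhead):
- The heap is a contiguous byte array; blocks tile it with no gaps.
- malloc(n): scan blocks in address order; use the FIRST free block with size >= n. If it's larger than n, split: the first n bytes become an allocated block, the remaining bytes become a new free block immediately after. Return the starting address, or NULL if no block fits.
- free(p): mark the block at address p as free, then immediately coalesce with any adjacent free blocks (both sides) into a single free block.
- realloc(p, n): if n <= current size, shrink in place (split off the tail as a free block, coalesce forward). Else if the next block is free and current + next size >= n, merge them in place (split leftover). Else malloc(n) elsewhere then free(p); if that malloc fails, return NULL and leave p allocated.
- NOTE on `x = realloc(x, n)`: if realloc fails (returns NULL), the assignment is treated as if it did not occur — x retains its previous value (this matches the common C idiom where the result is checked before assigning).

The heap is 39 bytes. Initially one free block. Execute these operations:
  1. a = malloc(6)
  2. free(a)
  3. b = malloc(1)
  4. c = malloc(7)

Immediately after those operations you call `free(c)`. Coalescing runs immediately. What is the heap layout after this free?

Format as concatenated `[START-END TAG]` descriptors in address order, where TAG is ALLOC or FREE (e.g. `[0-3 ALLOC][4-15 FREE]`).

Answer: [0-0 ALLOC][1-38 FREE]

Derivation:
Op 1: a = malloc(6) -> a = 0; heap: [0-5 ALLOC][6-38 FREE]
Op 2: free(a) -> (freed a); heap: [0-38 FREE]
Op 3: b = malloc(1) -> b = 0; heap: [0-0 ALLOC][1-38 FREE]
Op 4: c = malloc(7) -> c = 1; heap: [0-0 ALLOC][1-7 ALLOC][8-38 FREE]
free(c): c = 1 -> block [1-7 ALLOC]; mark free, coalesce with adjacent free neighbors -> [0-0 ALLOC][1-38 FREE]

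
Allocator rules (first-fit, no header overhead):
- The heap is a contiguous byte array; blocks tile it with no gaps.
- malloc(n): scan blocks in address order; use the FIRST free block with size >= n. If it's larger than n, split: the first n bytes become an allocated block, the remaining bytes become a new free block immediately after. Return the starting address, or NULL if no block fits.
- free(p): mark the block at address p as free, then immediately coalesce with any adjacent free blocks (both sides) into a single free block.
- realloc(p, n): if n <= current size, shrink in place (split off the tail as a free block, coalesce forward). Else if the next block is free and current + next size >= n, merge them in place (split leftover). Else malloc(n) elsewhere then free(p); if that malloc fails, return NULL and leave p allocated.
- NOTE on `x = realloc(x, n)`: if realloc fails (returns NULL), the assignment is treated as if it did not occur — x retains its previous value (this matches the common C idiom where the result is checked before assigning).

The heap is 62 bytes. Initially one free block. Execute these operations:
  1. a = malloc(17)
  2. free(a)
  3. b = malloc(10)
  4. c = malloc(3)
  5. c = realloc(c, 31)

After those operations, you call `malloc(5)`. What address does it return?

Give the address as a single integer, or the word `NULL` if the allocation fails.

Op 1: a = malloc(17) -> a = 0; heap: [0-16 ALLOC][17-61 FREE]
Op 2: free(a) -> (freed a); heap: [0-61 FREE]
Op 3: b = malloc(10) -> b = 0; heap: [0-9 ALLOC][10-61 FREE]
Op 4: c = malloc(3) -> c = 10; heap: [0-9 ALLOC][10-12 ALLOC][13-61 FREE]
Op 5: c = realloc(c, 31) -> c = 10; heap: [0-9 ALLOC][10-40 ALLOC][41-61 FREE]
malloc(5): first-fit scan over [0-9 ALLOC][10-40 ALLOC][41-61 FREE] -> 41

Answer: 41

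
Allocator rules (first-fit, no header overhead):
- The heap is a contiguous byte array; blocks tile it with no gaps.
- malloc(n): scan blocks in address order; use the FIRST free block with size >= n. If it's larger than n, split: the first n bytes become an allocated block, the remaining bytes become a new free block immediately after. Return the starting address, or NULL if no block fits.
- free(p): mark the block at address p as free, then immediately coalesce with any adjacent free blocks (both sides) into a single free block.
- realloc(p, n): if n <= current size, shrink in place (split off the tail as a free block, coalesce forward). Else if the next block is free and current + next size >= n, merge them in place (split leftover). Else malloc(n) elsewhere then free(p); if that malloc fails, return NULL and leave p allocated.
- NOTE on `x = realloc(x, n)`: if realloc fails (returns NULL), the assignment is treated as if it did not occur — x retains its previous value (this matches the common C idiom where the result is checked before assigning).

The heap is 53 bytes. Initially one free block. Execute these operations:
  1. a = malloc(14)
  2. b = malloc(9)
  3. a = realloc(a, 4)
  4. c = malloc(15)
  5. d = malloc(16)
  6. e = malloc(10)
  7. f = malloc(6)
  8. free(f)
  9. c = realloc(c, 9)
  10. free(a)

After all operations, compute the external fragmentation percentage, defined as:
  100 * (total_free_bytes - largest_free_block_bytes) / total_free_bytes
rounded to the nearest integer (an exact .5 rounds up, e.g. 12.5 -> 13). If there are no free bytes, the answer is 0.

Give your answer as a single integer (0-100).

Answer: 16

Derivation:
Op 1: a = malloc(14) -> a = 0; heap: [0-13 ALLOC][14-52 FREE]
Op 2: b = malloc(9) -> b = 14; heap: [0-13 ALLOC][14-22 ALLOC][23-52 FREE]
Op 3: a = realloc(a, 4) -> a = 0; heap: [0-3 ALLOC][4-13 FREE][14-22 ALLOC][23-52 FREE]
Op 4: c = malloc(15) -> c = 23; heap: [0-3 ALLOC][4-13 FREE][14-22 ALLOC][23-37 ALLOC][38-52 FREE]
Op 5: d = malloc(16) -> d = NULL; heap: [0-3 ALLOC][4-13 FREE][14-22 ALLOC][23-37 ALLOC][38-52 FREE]
Op 6: e = malloc(10) -> e = 4; heap: [0-3 ALLOC][4-13 ALLOC][14-22 ALLOC][23-37 ALLOC][38-52 FREE]
Op 7: f = malloc(6) -> f = 38; heap: [0-3 ALLOC][4-13 ALLOC][14-22 ALLOC][23-37 ALLOC][38-43 ALLOC][44-52 FREE]
Op 8: free(f) -> (freed f); heap: [0-3 ALLOC][4-13 ALLOC][14-22 ALLOC][23-37 ALLOC][38-52 FREE]
Op 9: c = realloc(c, 9) -> c = 23; heap: [0-3 ALLOC][4-13 ALLOC][14-22 ALLOC][23-31 ALLOC][32-52 FREE]
Op 10: free(a) -> (freed a); heap: [0-3 FREE][4-13 ALLOC][14-22 ALLOC][23-31 ALLOC][32-52 FREE]
Free blocks: [4 21] total_free=25 largest=21 -> 100*(25-21)/25 = 400/25 = 16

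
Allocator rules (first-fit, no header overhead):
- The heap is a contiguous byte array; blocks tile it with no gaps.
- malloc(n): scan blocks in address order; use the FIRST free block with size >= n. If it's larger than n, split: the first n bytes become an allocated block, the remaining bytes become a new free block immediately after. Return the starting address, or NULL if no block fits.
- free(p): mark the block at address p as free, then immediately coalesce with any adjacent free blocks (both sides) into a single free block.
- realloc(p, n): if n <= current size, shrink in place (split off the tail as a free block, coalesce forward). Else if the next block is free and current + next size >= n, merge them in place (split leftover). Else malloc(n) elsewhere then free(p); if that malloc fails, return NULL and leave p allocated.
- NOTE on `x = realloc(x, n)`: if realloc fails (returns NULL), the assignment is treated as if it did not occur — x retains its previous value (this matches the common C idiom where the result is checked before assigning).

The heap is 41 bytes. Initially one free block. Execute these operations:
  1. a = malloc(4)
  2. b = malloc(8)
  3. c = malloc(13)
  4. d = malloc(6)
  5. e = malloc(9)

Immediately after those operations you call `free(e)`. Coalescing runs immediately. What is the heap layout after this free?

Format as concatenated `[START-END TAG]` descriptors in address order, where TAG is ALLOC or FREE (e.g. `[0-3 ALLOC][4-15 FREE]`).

Op 1: a = malloc(4) -> a = 0; heap: [0-3 ALLOC][4-40 FREE]
Op 2: b = malloc(8) -> b = 4; heap: [0-3 ALLOC][4-11 ALLOC][12-40 FREE]
Op 3: c = malloc(13) -> c = 12; heap: [0-3 ALLOC][4-11 ALLOC][12-24 ALLOC][25-40 FREE]
Op 4: d = malloc(6) -> d = 25; heap: [0-3 ALLOC][4-11 ALLOC][12-24 ALLOC][25-30 ALLOC][31-40 FREE]
Op 5: e = malloc(9) -> e = 31; heap: [0-3 ALLOC][4-11 ALLOC][12-24 ALLOC][25-30 ALLOC][31-39 ALLOC][40-40 FREE]
free(e): e = 31 -> block [31-39 ALLOC]; mark free, coalesce with adjacent free neighbors -> [0-3 ALLOC][4-11 ALLOC][12-24 ALLOC][25-30 ALLOC][31-40 FREE]

Answer: [0-3 ALLOC][4-11 ALLOC][12-24 ALLOC][25-30 ALLOC][31-40 FREE]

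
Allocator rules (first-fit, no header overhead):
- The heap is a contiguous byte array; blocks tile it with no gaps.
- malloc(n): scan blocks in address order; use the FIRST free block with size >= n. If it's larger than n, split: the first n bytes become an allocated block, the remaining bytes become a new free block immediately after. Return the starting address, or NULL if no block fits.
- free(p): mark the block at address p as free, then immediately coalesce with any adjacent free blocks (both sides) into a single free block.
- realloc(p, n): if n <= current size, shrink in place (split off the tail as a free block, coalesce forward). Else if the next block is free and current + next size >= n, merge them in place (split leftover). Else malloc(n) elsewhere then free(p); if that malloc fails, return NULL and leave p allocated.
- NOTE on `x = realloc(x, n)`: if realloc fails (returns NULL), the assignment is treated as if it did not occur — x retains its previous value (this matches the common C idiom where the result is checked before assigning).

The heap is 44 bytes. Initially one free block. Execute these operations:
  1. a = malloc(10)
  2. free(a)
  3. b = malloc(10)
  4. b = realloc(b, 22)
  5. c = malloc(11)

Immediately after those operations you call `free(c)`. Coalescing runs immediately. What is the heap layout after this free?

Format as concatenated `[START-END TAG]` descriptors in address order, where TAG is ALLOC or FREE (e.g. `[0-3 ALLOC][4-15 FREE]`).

Answer: [0-21 ALLOC][22-43 FREE]

Derivation:
Op 1: a = malloc(10) -> a = 0; heap: [0-9 ALLOC][10-43 FREE]
Op 2: free(a) -> (freed a); heap: [0-43 FREE]
Op 3: b = malloc(10) -> b = 0; heap: [0-9 ALLOC][10-43 FREE]
Op 4: b = realloc(b, 22) -> b = 0; heap: [0-21 ALLOC][22-43 FREE]
Op 5: c = malloc(11) -> c = 22; heap: [0-21 ALLOC][22-32 ALLOC][33-43 FREE]
free(c): c = 22 -> block [22-32 ALLOC]; mark free, coalesce with adjacent free neighbors -> [0-21 ALLOC][22-43 FREE]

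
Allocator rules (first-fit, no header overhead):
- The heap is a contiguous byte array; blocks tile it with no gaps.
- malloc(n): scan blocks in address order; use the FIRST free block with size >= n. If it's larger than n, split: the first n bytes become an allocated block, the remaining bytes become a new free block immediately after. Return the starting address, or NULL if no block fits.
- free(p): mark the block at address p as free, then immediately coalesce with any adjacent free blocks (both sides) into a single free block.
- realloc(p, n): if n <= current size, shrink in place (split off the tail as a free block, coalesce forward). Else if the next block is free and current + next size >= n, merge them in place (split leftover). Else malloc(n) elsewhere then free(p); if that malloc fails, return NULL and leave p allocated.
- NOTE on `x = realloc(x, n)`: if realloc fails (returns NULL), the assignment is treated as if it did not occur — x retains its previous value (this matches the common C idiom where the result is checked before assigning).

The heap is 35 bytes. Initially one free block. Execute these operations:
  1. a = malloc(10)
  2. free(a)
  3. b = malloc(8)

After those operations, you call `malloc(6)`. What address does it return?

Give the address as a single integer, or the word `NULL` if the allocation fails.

Op 1: a = malloc(10) -> a = 0; heap: [0-9 ALLOC][10-34 FREE]
Op 2: free(a) -> (freed a); heap: [0-34 FREE]
Op 3: b = malloc(8) -> b = 0; heap: [0-7 ALLOC][8-34 FREE]
malloc(6): first-fit scan over [0-7 ALLOC][8-34 FREE] -> 8

Answer: 8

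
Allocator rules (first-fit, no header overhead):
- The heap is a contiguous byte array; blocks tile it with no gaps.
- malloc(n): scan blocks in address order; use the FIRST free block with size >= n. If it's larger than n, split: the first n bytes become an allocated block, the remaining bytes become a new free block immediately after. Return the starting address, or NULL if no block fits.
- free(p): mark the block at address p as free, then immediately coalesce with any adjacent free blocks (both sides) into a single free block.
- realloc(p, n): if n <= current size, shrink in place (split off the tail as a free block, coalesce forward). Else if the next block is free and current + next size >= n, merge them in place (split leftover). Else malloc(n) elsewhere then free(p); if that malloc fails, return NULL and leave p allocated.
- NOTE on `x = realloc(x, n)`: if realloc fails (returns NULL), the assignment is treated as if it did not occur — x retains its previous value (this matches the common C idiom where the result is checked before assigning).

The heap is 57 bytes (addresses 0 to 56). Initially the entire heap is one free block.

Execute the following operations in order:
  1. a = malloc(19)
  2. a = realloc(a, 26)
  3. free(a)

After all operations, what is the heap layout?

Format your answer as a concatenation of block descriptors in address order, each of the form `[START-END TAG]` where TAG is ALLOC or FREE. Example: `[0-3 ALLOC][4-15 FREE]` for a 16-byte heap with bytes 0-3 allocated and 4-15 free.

Op 1: a = malloc(19) -> a = 0; heap: [0-18 ALLOC][19-56 FREE]
Op 2: a = realloc(a, 26) -> a = 0; heap: [0-25 ALLOC][26-56 FREE]
Op 3: free(a) -> (freed a); heap: [0-56 FREE]

Answer: [0-56 FREE]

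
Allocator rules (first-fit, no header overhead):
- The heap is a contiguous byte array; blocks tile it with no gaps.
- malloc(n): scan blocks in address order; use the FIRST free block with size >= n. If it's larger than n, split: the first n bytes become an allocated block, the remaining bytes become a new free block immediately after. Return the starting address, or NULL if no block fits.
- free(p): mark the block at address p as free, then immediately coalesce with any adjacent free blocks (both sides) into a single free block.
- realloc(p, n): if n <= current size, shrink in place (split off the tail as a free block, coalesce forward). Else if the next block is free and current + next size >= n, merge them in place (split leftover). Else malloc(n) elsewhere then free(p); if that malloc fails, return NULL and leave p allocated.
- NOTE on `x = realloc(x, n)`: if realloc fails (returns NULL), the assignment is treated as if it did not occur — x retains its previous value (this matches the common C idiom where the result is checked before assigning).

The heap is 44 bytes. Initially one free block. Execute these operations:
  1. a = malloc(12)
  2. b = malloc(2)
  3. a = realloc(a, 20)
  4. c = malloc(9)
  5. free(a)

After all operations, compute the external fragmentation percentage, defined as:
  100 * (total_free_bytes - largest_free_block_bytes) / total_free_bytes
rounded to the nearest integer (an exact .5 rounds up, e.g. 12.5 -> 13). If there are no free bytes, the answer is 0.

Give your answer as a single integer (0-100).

Op 1: a = malloc(12) -> a = 0; heap: [0-11 ALLOC][12-43 FREE]
Op 2: b = malloc(2) -> b = 12; heap: [0-11 ALLOC][12-13 ALLOC][14-43 FREE]
Op 3: a = realloc(a, 20) -> a = 14; heap: [0-11 FREE][12-13 ALLOC][14-33 ALLOC][34-43 FREE]
Op 4: c = malloc(9) -> c = 0; heap: [0-8 ALLOC][9-11 FREE][12-13 ALLOC][14-33 ALLOC][34-43 FREE]
Op 5: free(a) -> (freed a); heap: [0-8 ALLOC][9-11 FREE][12-13 ALLOC][14-43 FREE]
Free blocks: [3 30] total_free=33 largest=30 -> 100*(33-30)/33 = 300/33 ≈ 9.091 -> rounds to 9

Answer: 9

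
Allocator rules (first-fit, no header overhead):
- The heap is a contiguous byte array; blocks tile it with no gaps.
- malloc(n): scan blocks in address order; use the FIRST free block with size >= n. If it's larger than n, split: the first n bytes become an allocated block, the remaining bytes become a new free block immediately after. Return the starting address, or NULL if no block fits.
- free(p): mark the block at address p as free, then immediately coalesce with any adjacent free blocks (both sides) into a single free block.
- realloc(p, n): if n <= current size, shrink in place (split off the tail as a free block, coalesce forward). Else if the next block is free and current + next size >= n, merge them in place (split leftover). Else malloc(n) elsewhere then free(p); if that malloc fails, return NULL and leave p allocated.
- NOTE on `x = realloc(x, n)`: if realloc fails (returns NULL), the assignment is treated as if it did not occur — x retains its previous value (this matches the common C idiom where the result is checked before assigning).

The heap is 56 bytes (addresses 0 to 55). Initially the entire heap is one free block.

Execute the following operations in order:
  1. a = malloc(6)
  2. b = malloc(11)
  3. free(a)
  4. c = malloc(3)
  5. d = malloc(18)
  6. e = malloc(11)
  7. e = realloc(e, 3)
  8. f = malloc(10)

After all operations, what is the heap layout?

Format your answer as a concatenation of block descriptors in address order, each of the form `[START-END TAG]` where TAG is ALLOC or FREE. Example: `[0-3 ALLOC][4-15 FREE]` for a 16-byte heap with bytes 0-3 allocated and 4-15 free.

Op 1: a = malloc(6) -> a = 0; heap: [0-5 ALLOC][6-55 FREE]
Op 2: b = malloc(11) -> b = 6; heap: [0-5 ALLOC][6-16 ALLOC][17-55 FREE]
Op 3: free(a) -> (freed a); heap: [0-5 FREE][6-16 ALLOC][17-55 FREE]
Op 4: c = malloc(3) -> c = 0; heap: [0-2 ALLOC][3-5 FREE][6-16 ALLOC][17-55 FREE]
Op 5: d = malloc(18) -> d = 17; heap: [0-2 ALLOC][3-5 FREE][6-16 ALLOC][17-34 ALLOC][35-55 FREE]
Op 6: e = malloc(11) -> e = 35; heap: [0-2 ALLOC][3-5 FREE][6-16 ALLOC][17-34 ALLOC][35-45 ALLOC][46-55 FREE]
Op 7: e = realloc(e, 3) -> e = 35; heap: [0-2 ALLOC][3-5 FREE][6-16 ALLOC][17-34 ALLOC][35-37 ALLOC][38-55 FREE]
Op 8: f = malloc(10) -> f = 38; heap: [0-2 ALLOC][3-5 FREE][6-16 ALLOC][17-34 ALLOC][35-37 ALLOC][38-47 ALLOC][48-55 FREE]

Answer: [0-2 ALLOC][3-5 FREE][6-16 ALLOC][17-34 ALLOC][35-37 ALLOC][38-47 ALLOC][48-55 FREE]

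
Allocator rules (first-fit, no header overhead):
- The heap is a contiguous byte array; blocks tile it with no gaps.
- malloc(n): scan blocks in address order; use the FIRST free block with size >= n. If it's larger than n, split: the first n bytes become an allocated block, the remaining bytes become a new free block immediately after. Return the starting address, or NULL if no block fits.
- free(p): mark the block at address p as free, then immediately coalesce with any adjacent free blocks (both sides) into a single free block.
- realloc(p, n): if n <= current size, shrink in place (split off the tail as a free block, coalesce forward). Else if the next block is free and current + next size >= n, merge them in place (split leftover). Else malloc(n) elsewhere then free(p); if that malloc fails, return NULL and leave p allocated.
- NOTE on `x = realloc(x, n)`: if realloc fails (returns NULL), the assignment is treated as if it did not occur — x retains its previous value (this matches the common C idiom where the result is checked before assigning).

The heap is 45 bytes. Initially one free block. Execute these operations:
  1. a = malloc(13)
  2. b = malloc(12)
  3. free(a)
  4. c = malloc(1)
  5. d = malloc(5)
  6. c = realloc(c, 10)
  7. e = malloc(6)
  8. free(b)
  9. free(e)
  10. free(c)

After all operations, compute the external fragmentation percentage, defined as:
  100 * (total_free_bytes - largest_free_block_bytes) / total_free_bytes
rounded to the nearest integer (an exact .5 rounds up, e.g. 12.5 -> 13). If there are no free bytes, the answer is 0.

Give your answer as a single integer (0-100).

Op 1: a = malloc(13) -> a = 0; heap: [0-12 ALLOC][13-44 FREE]
Op 2: b = malloc(12) -> b = 13; heap: [0-12 ALLOC][13-24 ALLOC][25-44 FREE]
Op 3: free(a) -> (freed a); heap: [0-12 FREE][13-24 ALLOC][25-44 FREE]
Op 4: c = malloc(1) -> c = 0; heap: [0-0 ALLOC][1-12 FREE][13-24 ALLOC][25-44 FREE]
Op 5: d = malloc(5) -> d = 1; heap: [0-0 ALLOC][1-5 ALLOC][6-12 FREE][13-24 ALLOC][25-44 FREE]
Op 6: c = realloc(c, 10) -> c = 25; heap: [0-0 FREE][1-5 ALLOC][6-12 FREE][13-24 ALLOC][25-34 ALLOC][35-44 FREE]
Op 7: e = malloc(6) -> e = 6; heap: [0-0 FREE][1-5 ALLOC][6-11 ALLOC][12-12 FREE][13-24 ALLOC][25-34 ALLOC][35-44 FREE]
Op 8: free(b) -> (freed b); heap: [0-0 FREE][1-5 ALLOC][6-11 ALLOC][12-24 FREE][25-34 ALLOC][35-44 FREE]
Op 9: free(e) -> (freed e); heap: [0-0 FREE][1-5 ALLOC][6-24 FREE][25-34 ALLOC][35-44 FREE]
Op 10: free(c) -> (freed c); heap: [0-0 FREE][1-5 ALLOC][6-44 FREE]
Free blocks: [1 39] total_free=40 largest=39 -> 100*(40-39)/40 = 100/40 = 2.5 -> rounds to 3

Answer: 3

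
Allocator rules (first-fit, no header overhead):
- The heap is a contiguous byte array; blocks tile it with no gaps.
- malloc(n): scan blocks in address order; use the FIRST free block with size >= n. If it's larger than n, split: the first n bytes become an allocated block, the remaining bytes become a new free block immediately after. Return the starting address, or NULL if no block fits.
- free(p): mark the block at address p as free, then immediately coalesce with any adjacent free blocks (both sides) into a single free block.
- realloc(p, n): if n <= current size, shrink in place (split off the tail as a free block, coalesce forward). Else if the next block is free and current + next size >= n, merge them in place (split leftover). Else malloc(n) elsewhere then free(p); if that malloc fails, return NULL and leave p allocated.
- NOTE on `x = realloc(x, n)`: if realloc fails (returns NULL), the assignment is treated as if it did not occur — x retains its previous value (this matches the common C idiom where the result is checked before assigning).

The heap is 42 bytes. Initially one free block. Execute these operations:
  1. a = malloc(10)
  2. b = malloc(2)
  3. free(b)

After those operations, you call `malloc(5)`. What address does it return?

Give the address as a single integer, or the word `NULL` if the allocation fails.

Op 1: a = malloc(10) -> a = 0; heap: [0-9 ALLOC][10-41 FREE]
Op 2: b = malloc(2) -> b = 10; heap: [0-9 ALLOC][10-11 ALLOC][12-41 FREE]
Op 3: free(b) -> (freed b); heap: [0-9 ALLOC][10-41 FREE]
malloc(5): first-fit scan over [0-9 ALLOC][10-41 FREE] -> 10

Answer: 10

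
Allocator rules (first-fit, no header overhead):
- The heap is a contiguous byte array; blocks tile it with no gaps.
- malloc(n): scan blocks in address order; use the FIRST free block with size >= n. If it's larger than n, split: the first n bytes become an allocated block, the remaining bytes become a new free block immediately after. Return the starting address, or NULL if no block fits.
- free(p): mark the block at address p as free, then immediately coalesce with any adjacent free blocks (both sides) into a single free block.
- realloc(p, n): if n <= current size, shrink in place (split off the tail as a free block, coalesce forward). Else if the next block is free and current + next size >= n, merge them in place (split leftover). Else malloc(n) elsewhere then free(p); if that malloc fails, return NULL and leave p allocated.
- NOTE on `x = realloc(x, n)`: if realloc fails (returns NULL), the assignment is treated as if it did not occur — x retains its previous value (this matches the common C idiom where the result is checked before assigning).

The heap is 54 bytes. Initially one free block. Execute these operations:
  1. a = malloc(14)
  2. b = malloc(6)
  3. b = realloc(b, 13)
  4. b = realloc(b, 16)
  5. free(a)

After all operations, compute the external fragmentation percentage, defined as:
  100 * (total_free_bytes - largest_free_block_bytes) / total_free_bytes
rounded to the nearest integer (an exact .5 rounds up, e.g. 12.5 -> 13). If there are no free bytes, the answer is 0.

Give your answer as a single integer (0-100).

Answer: 37

Derivation:
Op 1: a = malloc(14) -> a = 0; heap: [0-13 ALLOC][14-53 FREE]
Op 2: b = malloc(6) -> b = 14; heap: [0-13 ALLOC][14-19 ALLOC][20-53 FREE]
Op 3: b = realloc(b, 13) -> b = 14; heap: [0-13 ALLOC][14-26 ALLOC][27-53 FREE]
Op 4: b = realloc(b, 16) -> b = 14; heap: [0-13 ALLOC][14-29 ALLOC][30-53 FREE]
Op 5: free(a) -> (freed a); heap: [0-13 FREE][14-29 ALLOC][30-53 FREE]
Free blocks: [14 24] total_free=38 largest=24 -> 100*(38-24)/38 = 1400/38 ≈ 36.842 -> rounds to 37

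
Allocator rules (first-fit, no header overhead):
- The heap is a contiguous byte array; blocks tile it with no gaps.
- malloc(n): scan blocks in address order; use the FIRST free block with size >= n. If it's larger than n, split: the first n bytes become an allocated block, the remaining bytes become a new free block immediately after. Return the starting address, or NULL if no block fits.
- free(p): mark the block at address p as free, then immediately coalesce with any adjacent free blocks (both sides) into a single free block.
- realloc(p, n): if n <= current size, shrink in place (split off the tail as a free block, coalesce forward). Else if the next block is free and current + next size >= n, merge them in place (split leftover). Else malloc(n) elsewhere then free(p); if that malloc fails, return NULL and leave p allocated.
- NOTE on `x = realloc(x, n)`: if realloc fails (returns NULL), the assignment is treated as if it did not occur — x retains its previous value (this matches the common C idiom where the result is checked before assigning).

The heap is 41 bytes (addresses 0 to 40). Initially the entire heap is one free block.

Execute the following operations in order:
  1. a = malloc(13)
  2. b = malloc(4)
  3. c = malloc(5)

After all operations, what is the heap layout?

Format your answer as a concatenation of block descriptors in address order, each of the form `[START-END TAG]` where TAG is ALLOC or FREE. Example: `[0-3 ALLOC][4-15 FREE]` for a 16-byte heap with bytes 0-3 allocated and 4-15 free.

Answer: [0-12 ALLOC][13-16 ALLOC][17-21 ALLOC][22-40 FREE]

Derivation:
Op 1: a = malloc(13) -> a = 0; heap: [0-12 ALLOC][13-40 FREE]
Op 2: b = malloc(4) -> b = 13; heap: [0-12 ALLOC][13-16 ALLOC][17-40 FREE]
Op 3: c = malloc(5) -> c = 17; heap: [0-12 ALLOC][13-16 ALLOC][17-21 ALLOC][22-40 FREE]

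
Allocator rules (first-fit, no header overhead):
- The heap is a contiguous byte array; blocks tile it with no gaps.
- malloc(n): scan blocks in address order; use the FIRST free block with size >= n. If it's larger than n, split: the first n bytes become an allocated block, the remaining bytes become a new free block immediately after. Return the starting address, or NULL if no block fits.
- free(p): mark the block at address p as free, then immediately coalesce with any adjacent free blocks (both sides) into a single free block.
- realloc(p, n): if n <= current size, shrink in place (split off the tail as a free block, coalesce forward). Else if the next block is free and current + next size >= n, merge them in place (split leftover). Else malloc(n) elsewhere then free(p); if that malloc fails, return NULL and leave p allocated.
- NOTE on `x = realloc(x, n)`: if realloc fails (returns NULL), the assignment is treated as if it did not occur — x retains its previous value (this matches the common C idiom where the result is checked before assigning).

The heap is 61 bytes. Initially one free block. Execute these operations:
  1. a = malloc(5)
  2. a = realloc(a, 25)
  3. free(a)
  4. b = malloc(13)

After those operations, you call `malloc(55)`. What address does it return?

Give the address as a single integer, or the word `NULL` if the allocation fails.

Op 1: a = malloc(5) -> a = 0; heap: [0-4 ALLOC][5-60 FREE]
Op 2: a = realloc(a, 25) -> a = 0; heap: [0-24 ALLOC][25-60 FREE]
Op 3: free(a) -> (freed a); heap: [0-60 FREE]
Op 4: b = malloc(13) -> b = 0; heap: [0-12 ALLOC][13-60 FREE]
malloc(55): first-fit scan over [0-12 ALLOC][13-60 FREE] -> NULL

Answer: NULL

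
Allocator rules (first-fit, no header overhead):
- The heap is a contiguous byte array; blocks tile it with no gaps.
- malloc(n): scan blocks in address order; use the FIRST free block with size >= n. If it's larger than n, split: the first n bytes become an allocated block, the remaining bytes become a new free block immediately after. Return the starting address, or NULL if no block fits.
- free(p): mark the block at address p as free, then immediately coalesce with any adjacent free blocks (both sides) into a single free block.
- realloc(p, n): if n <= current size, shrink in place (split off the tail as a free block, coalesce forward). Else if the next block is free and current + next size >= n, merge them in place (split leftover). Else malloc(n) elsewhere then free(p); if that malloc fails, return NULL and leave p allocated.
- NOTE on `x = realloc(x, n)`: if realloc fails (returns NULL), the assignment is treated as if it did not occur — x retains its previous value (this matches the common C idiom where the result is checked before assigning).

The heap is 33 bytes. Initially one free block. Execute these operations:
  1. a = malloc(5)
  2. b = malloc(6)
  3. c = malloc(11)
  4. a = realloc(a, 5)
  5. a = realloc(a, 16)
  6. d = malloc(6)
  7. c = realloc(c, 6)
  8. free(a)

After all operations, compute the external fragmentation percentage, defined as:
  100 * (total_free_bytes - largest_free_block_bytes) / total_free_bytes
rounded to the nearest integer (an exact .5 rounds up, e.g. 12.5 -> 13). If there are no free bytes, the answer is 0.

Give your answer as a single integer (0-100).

Answer: 67

Derivation:
Op 1: a = malloc(5) -> a = 0; heap: [0-4 ALLOC][5-32 FREE]
Op 2: b = malloc(6) -> b = 5; heap: [0-4 ALLOC][5-10 ALLOC][11-32 FREE]
Op 3: c = malloc(11) -> c = 11; heap: [0-4 ALLOC][5-10 ALLOC][11-21 ALLOC][22-32 FREE]
Op 4: a = realloc(a, 5) -> a = 0; heap: [0-4 ALLOC][5-10 ALLOC][11-21 ALLOC][22-32 FREE]
Op 5: a = realloc(a, 16) -> NULL (a unchanged); heap: [0-4 ALLOC][5-10 ALLOC][11-21 ALLOC][22-32 FREE]
Op 6: d = malloc(6) -> d = 22; heap: [0-4 ALLOC][5-10 ALLOC][11-21 ALLOC][22-27 ALLOC][28-32 FREE]
Op 7: c = realloc(c, 6) -> c = 11; heap: [0-4 ALLOC][5-10 ALLOC][11-16 ALLOC][17-21 FREE][22-27 ALLOC][28-32 FREE]
Op 8: free(a) -> (freed a); heap: [0-4 FREE][5-10 ALLOC][11-16 ALLOC][17-21 FREE][22-27 ALLOC][28-32 FREE]
Free blocks: [5 5 5] total_free=15 largest=5 -> 100*(15-5)/15 = 1000/15 ≈ 66.667 -> rounds to 67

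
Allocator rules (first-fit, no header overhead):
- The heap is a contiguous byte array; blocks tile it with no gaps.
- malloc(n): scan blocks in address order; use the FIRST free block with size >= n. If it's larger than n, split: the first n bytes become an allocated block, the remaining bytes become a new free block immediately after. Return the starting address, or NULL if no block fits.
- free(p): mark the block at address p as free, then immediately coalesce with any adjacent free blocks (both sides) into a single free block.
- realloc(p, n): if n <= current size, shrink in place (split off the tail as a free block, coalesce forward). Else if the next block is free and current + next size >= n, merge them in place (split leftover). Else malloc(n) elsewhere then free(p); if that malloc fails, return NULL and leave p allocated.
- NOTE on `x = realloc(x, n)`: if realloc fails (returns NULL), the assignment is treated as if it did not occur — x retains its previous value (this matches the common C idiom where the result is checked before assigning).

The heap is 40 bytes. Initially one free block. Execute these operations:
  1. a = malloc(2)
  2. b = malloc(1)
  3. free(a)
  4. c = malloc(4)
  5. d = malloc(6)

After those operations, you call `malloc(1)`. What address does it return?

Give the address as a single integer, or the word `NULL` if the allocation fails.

Op 1: a = malloc(2) -> a = 0; heap: [0-1 ALLOC][2-39 FREE]
Op 2: b = malloc(1) -> b = 2; heap: [0-1 ALLOC][2-2 ALLOC][3-39 FREE]
Op 3: free(a) -> (freed a); heap: [0-1 FREE][2-2 ALLOC][3-39 FREE]
Op 4: c = malloc(4) -> c = 3; heap: [0-1 FREE][2-2 ALLOC][3-6 ALLOC][7-39 FREE]
Op 5: d = malloc(6) -> d = 7; heap: [0-1 FREE][2-2 ALLOC][3-6 ALLOC][7-12 ALLOC][13-39 FREE]
malloc(1): first-fit scan over [0-1 FREE][2-2 ALLOC][3-6 ALLOC][7-12 ALLOC][13-39 FREE] -> 0

Answer: 0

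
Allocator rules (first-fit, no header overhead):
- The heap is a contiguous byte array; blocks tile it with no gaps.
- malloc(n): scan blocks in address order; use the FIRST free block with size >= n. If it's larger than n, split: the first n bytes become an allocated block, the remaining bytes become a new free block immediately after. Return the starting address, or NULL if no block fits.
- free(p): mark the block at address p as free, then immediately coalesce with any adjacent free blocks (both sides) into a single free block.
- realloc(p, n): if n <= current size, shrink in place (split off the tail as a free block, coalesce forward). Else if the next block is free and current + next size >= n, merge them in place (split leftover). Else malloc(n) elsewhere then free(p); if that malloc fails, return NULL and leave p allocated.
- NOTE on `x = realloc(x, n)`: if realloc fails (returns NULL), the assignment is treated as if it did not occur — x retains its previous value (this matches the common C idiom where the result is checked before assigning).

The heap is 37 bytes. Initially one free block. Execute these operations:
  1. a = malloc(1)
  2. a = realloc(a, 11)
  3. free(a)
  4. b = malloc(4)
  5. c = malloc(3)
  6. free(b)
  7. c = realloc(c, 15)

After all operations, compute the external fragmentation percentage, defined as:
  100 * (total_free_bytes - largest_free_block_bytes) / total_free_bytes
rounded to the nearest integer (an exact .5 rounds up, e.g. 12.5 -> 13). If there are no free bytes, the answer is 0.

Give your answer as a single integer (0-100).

Op 1: a = malloc(1) -> a = 0; heap: [0-0 ALLOC][1-36 FREE]
Op 2: a = realloc(a, 11) -> a = 0; heap: [0-10 ALLOC][11-36 FREE]
Op 3: free(a) -> (freed a); heap: [0-36 FREE]
Op 4: b = malloc(4) -> b = 0; heap: [0-3 ALLOC][4-36 FREE]
Op 5: c = malloc(3) -> c = 4; heap: [0-3 ALLOC][4-6 ALLOC][7-36 FREE]
Op 6: free(b) -> (freed b); heap: [0-3 FREE][4-6 ALLOC][7-36 FREE]
Op 7: c = realloc(c, 15) -> c = 4; heap: [0-3 FREE][4-18 ALLOC][19-36 FREE]
Free blocks: [4 18] total_free=22 largest=18 -> 100*(22-18)/22 = 400/22 ≈ 18.182 -> rounds to 18

Answer: 18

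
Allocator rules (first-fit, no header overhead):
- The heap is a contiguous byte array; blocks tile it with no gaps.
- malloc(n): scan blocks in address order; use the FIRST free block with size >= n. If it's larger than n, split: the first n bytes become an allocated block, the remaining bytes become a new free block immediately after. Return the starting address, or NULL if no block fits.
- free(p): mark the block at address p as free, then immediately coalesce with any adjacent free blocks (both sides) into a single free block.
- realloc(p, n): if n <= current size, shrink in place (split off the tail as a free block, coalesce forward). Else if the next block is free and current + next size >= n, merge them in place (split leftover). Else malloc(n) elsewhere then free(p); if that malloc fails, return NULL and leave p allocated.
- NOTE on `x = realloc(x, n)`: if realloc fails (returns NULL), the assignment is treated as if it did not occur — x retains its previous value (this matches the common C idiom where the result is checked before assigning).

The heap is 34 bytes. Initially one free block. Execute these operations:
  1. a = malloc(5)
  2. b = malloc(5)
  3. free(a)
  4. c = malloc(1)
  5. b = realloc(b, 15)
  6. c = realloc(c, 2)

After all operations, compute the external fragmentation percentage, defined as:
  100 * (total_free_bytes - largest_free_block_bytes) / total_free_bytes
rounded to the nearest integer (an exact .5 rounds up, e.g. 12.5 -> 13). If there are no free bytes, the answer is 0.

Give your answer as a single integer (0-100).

Op 1: a = malloc(5) -> a = 0; heap: [0-4 ALLOC][5-33 FREE]
Op 2: b = malloc(5) -> b = 5; heap: [0-4 ALLOC][5-9 ALLOC][10-33 FREE]
Op 3: free(a) -> (freed a); heap: [0-4 FREE][5-9 ALLOC][10-33 FREE]
Op 4: c = malloc(1) -> c = 0; heap: [0-0 ALLOC][1-4 FREE][5-9 ALLOC][10-33 FREE]
Op 5: b = realloc(b, 15) -> b = 5; heap: [0-0 ALLOC][1-4 FREE][5-19 ALLOC][20-33 FREE]
Op 6: c = realloc(c, 2) -> c = 0; heap: [0-1 ALLOC][2-4 FREE][5-19 ALLOC][20-33 FREE]
Free blocks: [3 14] total_free=17 largest=14 -> 100*(17-14)/17 = 300/17 ≈ 17.647 -> rounds to 18

Answer: 18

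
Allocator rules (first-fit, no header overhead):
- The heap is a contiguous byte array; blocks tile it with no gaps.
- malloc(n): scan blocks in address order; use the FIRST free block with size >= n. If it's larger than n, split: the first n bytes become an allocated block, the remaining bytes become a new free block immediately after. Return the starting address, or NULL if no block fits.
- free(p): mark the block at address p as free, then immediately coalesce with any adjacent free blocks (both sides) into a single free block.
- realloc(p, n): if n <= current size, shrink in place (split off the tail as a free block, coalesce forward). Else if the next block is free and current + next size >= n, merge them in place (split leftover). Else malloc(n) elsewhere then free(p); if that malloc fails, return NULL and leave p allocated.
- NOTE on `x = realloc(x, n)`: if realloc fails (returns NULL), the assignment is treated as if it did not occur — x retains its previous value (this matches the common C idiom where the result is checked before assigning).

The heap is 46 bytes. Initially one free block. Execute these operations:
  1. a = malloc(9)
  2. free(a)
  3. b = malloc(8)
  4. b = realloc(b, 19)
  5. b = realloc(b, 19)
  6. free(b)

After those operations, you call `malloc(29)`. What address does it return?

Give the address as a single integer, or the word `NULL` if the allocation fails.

Op 1: a = malloc(9) -> a = 0; heap: [0-8 ALLOC][9-45 FREE]
Op 2: free(a) -> (freed a); heap: [0-45 FREE]
Op 3: b = malloc(8) -> b = 0; heap: [0-7 ALLOC][8-45 FREE]
Op 4: b = realloc(b, 19) -> b = 0; heap: [0-18 ALLOC][19-45 FREE]
Op 5: b = realloc(b, 19) -> b = 0; heap: [0-18 ALLOC][19-45 FREE]
Op 6: free(b) -> (freed b); heap: [0-45 FREE]
malloc(29): first-fit scan over [0-45 FREE] -> 0

Answer: 0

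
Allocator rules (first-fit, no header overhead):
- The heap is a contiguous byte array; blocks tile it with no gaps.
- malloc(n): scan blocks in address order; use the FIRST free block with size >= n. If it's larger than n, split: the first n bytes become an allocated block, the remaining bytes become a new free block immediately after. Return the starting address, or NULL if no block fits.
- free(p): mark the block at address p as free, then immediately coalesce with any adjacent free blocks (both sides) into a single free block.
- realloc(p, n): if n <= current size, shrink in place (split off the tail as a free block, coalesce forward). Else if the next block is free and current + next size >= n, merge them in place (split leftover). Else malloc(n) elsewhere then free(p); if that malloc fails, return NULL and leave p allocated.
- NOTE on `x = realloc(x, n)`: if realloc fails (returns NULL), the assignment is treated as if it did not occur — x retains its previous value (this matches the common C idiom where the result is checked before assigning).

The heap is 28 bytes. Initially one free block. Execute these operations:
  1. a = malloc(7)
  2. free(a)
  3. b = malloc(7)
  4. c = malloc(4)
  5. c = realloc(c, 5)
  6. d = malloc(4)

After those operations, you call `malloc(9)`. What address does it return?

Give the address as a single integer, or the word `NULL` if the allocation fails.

Answer: 16

Derivation:
Op 1: a = malloc(7) -> a = 0; heap: [0-6 ALLOC][7-27 FREE]
Op 2: free(a) -> (freed a); heap: [0-27 FREE]
Op 3: b = malloc(7) -> b = 0; heap: [0-6 ALLOC][7-27 FREE]
Op 4: c = malloc(4) -> c = 7; heap: [0-6 ALLOC][7-10 ALLOC][11-27 FREE]
Op 5: c = realloc(c, 5) -> c = 7; heap: [0-6 ALLOC][7-11 ALLOC][12-27 FREE]
Op 6: d = malloc(4) -> d = 12; heap: [0-6 ALLOC][7-11 ALLOC][12-15 ALLOC][16-27 FREE]
malloc(9): first-fit scan over [0-6 ALLOC][7-11 ALLOC][12-15 ALLOC][16-27 FREE] -> 16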